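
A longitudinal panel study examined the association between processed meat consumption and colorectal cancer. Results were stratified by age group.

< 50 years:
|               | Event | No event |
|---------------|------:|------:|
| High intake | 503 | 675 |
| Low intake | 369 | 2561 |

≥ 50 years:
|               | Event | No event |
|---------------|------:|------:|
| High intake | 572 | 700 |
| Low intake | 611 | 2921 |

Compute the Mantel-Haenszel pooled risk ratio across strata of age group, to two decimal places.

RR_MH = Σ(aᵢ·n₀ᵢ/nᵢ) / Σ(cᵢ·n₁ᵢ/nᵢ), with n₁ᵢ = aᵢ+bᵢ (exposed), n₀ᵢ = cᵢ+dᵢ (unexposed), nᵢ = n₁ᵢ+n₀ᵢ.
Stratum 1 (< 50 years): n₁ = 1178, n₀ = 2930, n = 4108; a·n₀/n = 503·2930/4108 = 358.7610; c·n₁/n = 369·1178/4108 = 105.8135
Stratum 2 (≥ 50 years): n₁ = 1272, n₀ = 3532, n = 4804; a·n₀/n = 572·3532/4804 = 420.5462; c·n₁/n = 611·1272/4804 = 161.7802
RR_MH = (358.7610 + 420.5462) / (105.8135 + 161.7802) = 779.3072 / 267.5937 = 2.91228

2.91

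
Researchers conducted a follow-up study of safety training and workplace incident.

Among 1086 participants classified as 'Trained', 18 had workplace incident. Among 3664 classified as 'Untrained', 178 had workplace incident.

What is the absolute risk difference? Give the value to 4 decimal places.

-0.0320

From the description: a = 18, b = 1068, c = 178, d = 3486.
Risk in exposed = 18/1086 = 0.016575; risk in unexposed = 178/3664 = 0.048581.
Risk difference = 0.016575 − 0.048581 = -0.032006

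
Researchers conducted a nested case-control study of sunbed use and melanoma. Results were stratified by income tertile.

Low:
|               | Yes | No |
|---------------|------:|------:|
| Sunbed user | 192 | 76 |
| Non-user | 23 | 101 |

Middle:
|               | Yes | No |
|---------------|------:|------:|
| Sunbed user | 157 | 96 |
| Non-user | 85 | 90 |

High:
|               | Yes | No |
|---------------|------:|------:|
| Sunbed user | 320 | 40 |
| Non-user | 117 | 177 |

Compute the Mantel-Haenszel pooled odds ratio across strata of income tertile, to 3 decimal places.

OR_MH = Σ(aᵢdᵢ/nᵢ) / Σ(bᵢcᵢ/nᵢ), where nᵢ is the stratum total.
Stratum 1 (Low): n = 392; a·d/n = 192·101/392 = 49.4694; b·c/n = 76·23/392 = 4.4592
Stratum 2 (Middle): n = 428; a·d/n = 157·90/428 = 33.0140; b·c/n = 96·85/428 = 19.0654
Stratum 3 (High): n = 654; a·d/n = 320·177/654 = 86.6055; b·c/n = 40·117/654 = 7.1560
OR_MH = (49.4694 + 33.0140 + 86.6055) / (4.4592 + 19.0654 + 7.1560) = 169.0889 / 30.6806 = 5.51127

5.511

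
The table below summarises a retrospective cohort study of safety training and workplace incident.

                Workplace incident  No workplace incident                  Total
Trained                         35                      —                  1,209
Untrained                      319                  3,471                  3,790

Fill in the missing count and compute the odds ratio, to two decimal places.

0.32

The missing cell is in the exposed row: 1209 − 35 = 1174.
So a = 35, b = 1174, c = 319, d = 3471.
OR = (a·d)/(b·c) = (35 × 3471) / (1174 × 319) = 121485 / 374506 = 0.32439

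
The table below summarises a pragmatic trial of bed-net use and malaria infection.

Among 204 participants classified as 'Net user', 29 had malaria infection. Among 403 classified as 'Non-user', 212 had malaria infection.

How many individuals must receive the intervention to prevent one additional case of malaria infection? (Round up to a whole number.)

3

Risk in treated group = 29/204 = 0.14216; risk in control = 212/403 = 0.52605.
Absolute risk reduction = 0.52605 − 0.14216 = 0.38390
NNT = 1 / ARR = 1 / 0.38390 = 2.605 → round up → 3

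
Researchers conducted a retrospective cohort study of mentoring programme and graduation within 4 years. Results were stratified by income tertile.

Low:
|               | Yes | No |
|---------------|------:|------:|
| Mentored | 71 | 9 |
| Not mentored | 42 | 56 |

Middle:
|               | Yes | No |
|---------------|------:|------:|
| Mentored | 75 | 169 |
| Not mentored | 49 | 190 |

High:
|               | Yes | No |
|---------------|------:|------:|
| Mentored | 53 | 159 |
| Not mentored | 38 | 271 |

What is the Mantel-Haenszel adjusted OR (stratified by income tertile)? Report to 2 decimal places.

2.57

OR_MH = Σ(aᵢdᵢ/nᵢ) / Σ(bᵢcᵢ/nᵢ), where nᵢ is the stratum total.
Stratum 1 (Low): n = 178; a·d/n = 71·56/178 = 22.3371; b·c/n = 9·42/178 = 2.1236
Stratum 2 (Middle): n = 483; a·d/n = 75·190/483 = 29.5031; b·c/n = 169·49/483 = 17.1449
Stratum 3 (High): n = 521; a·d/n = 53·271/521 = 27.5681; b·c/n = 159·38/521 = 11.5969
OR_MH = (22.3371 + 29.5031 + 27.5681) / (2.1236 + 17.1449 + 11.5969) = 79.4083 / 30.8655 = 2.57273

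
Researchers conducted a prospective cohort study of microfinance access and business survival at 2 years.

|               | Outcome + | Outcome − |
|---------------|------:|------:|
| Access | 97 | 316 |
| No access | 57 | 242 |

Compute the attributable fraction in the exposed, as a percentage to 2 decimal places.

18.83

Cells: a = 97, b = 316, c = 57, d = 242.
Risk in exposed = 97/413 = 0.23487; risk in unexposed = 57/299 = 0.19064.
RR = 0.23487/0.19064 = 1.23202
AR% = (RR − 1)/RR × 100 = (1.23202 − 1)/1.23202 × 100 = 18.8325%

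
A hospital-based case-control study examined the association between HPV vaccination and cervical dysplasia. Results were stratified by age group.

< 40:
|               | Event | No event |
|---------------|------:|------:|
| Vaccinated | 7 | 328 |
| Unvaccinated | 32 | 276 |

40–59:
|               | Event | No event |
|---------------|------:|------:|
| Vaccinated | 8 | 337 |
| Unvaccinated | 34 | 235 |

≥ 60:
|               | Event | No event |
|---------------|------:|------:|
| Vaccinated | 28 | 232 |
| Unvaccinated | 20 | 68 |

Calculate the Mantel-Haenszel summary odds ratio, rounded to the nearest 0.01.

0.24

OR_MH = Σ(aᵢdᵢ/nᵢ) / Σ(bᵢcᵢ/nᵢ), where nᵢ is the stratum total.
Stratum 1 (< 40): n = 643; a·d/n = 7·276/643 = 3.0047; b·c/n = 328·32/643 = 16.3235
Stratum 2 (40–59): n = 614; a·d/n = 8·235/614 = 3.0619; b·c/n = 337·34/614 = 18.6612
Stratum 3 (≥ 60): n = 348; a·d/n = 28·68/348 = 5.4713; b·c/n = 232·20/348 = 13.3333
OR_MH = (3.0047 + 3.0619 + 5.4713) / (16.3235 + 18.6612 + 13.3333) = 11.5378 / 48.3181 = 0.23879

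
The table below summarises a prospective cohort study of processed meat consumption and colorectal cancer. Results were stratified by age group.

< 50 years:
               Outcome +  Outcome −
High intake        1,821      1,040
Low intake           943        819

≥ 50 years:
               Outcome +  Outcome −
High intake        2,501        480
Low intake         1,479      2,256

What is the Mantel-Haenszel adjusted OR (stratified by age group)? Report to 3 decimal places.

3.658

OR_MH = Σ(aᵢdᵢ/nᵢ) / Σ(bᵢcᵢ/nᵢ), where nᵢ is the stratum total.
Stratum 1 (< 50 years): n = 4623; a·d/n = 1821·819/4623 = 322.6042; b·c/n = 1040·943/4623 = 212.1393
Stratum 2 (≥ 50 years): n = 6716; a·d/n = 2501·2256/6716 = 840.1215; b·c/n = 480·1479/6716 = 105.7058
OR_MH = (322.6042 + 840.1215) / (212.1393 + 105.7058) = 1162.7257 / 317.8451 = 3.65815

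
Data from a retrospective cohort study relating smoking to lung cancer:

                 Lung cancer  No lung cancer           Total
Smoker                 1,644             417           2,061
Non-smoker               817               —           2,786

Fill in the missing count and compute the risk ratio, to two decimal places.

2.72

The missing cell is in the unexposed row: 2786 − 817 = 1969.
So a = 1644, b = 417, c = 817, d = 1969.
RR = [a/(a+b)] / [c/(c+d)] = (1644/2061) / (817/2786) = 0.79767/0.29325 = 2.72009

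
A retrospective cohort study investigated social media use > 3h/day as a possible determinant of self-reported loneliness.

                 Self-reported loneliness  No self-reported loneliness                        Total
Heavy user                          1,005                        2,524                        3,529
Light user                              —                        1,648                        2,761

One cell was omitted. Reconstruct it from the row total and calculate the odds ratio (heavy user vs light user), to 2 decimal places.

The missing cell is in the unexposed row: 2761 − 1648 = 1113.
So a = 1005, b = 2524, c = 1113, d = 1648.
OR = (a·d)/(b·c) = (1005 × 1648) / (2524 × 1113) = 1656240 / 2809212 = 0.58957

0.59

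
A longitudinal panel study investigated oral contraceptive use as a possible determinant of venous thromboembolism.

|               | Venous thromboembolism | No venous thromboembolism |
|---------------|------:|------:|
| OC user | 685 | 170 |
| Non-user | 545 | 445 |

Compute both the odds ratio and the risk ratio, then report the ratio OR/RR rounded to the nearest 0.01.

Cells: a = 685, b = 170, c = 545, d = 445.
OR = (685·445)/(170·545) = 304825/92650 = 3.29007
Risk in exposed = 685/855 = 0.80117; risk in unexposed = 545/990 = 0.55051; RR = 1.45534
OR/RR = 3.29007 / 1.45534 = 2.26070
The outcome is not rare, so the OR lies further from 1 than the RR.

2.26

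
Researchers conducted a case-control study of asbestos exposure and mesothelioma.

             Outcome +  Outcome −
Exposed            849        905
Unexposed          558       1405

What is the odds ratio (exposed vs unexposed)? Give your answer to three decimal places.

2.362

Cells: a = 849, b = 905, c = 558, d = 1405.
OR = (a·d)/(b·c) = (849 × 1405) / (905 × 558) = 1192845 / 504990 = 2.36212
The odds of mesothelioma are about 2.36 times as high in the exposed group.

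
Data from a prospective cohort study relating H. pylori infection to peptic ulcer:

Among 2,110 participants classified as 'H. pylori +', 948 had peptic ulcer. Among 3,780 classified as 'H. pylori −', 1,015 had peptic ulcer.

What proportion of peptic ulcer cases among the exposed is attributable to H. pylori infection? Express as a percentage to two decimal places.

From the description: a = 948, b = 1162, c = 1015, d = 2765.
Risk in exposed = 948/2110 = 0.44929; risk in unexposed = 1015/3780 = 0.26852.
RR = 0.44929/0.26852 = 1.67321
AR% = (RR − 1)/RR × 100 = (1.67321 − 1)/1.67321 × 100 = 40.2348%

40.23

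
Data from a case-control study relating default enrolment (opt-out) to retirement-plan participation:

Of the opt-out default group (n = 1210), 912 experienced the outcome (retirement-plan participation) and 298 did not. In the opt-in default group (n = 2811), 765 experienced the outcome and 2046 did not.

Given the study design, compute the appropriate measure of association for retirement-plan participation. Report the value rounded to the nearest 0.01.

From the description: a = 912, b = 298, c = 765, d = 2046.
This is a case-control study: participants were sampled on outcome status, so risks in the source population cannot be estimated directly — relative risk is not valid here. The odds ratio is the appropriate measure.
OR = (a·d)/(b·c) = (912 × 2046) / (298 × 765) = 1865952 / 227970 = 8.18508

8.19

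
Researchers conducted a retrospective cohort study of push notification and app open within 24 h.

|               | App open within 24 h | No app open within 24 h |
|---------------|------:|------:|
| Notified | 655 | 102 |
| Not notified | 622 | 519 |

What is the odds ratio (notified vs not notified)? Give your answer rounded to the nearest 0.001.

5.358

Cells: a = 655, b = 102, c = 622, d = 519.
OR = (a·d)/(b·c) = (655 × 519) / (102 × 622) = 339945 / 63444 = 5.35819
The odds of app open within 24 h are about 5.36 times as high in the notified group.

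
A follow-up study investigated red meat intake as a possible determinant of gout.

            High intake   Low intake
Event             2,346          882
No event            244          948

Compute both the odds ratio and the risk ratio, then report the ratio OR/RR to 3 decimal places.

Reading the table with exposure as columns: a = 2346 (High intake, case), b = 244 (High intake, non-case), c = 882 (Low intake, case), d = 948.
OR = (2346·948)/(244·882) = 2224008/215208 = 10.33423
Risk in exposed = 2346/2590 = 0.90579; risk in unexposed = 882/1830 = 0.48197; RR = 1.87936
OR/RR = 10.33423 / 1.87936 = 5.49879
The outcome is not rare, so the OR lies further from 1 than the RR.

5.499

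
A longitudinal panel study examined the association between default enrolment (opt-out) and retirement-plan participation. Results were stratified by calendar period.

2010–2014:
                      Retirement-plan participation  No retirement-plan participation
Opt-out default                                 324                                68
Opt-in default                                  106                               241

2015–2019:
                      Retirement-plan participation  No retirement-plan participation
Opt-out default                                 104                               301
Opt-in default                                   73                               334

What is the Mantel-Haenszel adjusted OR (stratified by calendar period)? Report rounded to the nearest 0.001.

4.032

OR_MH = Σ(aᵢdᵢ/nᵢ) / Σ(bᵢcᵢ/nᵢ), where nᵢ is the stratum total.
Stratum 1 (2010–2014): n = 739; a·d/n = 324·241/739 = 105.6617; b·c/n = 68·106/739 = 9.7537
Stratum 2 (2015–2019): n = 812; a·d/n = 104·334/812 = 42.7783; b·c/n = 301·73/812 = 27.0603
OR_MH = (105.6617 + 42.7783) / (9.7537 + 27.0603) = 148.4400 / 36.8141 = 4.03216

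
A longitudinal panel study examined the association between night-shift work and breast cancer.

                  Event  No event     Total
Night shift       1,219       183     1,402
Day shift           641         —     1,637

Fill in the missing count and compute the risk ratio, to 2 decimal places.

The missing cell is in the unexposed row: 1637 − 641 = 996.
So a = 1219, b = 183, c = 641, d = 996.
RR = [a/(a+b)] / [c/(c+d)] = (1219/1402) / (641/1637) = 0.86947/0.39157 = 2.22048

2.22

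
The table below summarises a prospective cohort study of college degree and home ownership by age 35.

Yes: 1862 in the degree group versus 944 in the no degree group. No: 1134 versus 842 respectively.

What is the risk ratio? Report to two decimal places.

1.18

From the description: a = 1862, b = 1134, c = 944, d = 842.
Risk in exposed = 1862/2996 = 0.62150; risk in unexposed = 944/1786 = 0.52856.
RR = 0.62150 / 0.52856 = 1.17584
The risk among the exposed is 1.18 times that among the unexposed.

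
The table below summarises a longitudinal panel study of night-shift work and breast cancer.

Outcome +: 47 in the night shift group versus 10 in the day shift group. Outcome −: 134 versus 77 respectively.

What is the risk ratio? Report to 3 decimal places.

From the description: a = 47, b = 134, c = 10, d = 77.
Risk in exposed = 47/181 = 0.25967; risk in unexposed = 10/87 = 0.11494.
RR = 0.25967 / 0.11494 = 2.25912
The risk among the exposed is 2.26 times that among the unexposed.

2.259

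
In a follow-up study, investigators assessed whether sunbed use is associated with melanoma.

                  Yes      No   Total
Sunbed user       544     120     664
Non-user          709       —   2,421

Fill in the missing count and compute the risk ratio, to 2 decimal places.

2.80

The missing cell is in the unexposed row: 2421 − 709 = 1712.
So a = 544, b = 120, c = 709, d = 1712.
RR = [a/(a+b)] / [c/(c+d)] = (544/664) / (709/2421) = 0.81928/0.29285 = 2.79756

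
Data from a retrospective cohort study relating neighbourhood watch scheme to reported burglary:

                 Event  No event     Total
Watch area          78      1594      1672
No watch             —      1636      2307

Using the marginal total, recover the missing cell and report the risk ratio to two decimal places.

The missing cell is in the unexposed row: 2307 − 1636 = 671.
So a = 78, b = 1594, c = 671, d = 1636.
RR = [a/(a+b)] / [c/(c+d)] = (78/1672) / (671/2307) = 0.04665/0.29085 = 0.16039

0.16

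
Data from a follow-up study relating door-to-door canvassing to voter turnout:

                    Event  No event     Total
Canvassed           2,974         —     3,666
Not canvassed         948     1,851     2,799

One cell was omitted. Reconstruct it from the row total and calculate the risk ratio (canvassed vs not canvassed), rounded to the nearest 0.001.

The missing cell is in the exposed row: 3666 − 2974 = 692.
So a = 2974, b = 692, c = 948, d = 1851.
RR = [a/(a+b)] / [c/(c+d)] = (2974/3666) / (948/2799) = 0.81124/0.33869 = 2.39521

2.395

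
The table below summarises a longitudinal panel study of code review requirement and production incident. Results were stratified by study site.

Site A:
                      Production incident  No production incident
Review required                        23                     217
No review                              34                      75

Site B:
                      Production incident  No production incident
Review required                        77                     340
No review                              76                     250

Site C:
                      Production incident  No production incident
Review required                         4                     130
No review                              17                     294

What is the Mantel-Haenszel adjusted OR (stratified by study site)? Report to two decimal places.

0.55

OR_MH = Σ(aᵢdᵢ/nᵢ) / Σ(bᵢcᵢ/nᵢ), where nᵢ is the stratum total.
Stratum 1 (Site A): n = 349; a·d/n = 23·75/349 = 4.9427; b·c/n = 217·34/349 = 21.1404
Stratum 2 (Site B): n = 743; a·d/n = 77·250/743 = 25.9085; b·c/n = 340·76/743 = 34.7779
Stratum 3 (Site C): n = 445; a·d/n = 4·294/445 = 2.6427; b·c/n = 130·17/445 = 4.9663
OR_MH = (4.9427 + 25.9085 + 2.6427) / (21.1404 + 34.7779 + 4.9663) = 33.4939 / 60.8846 = 0.55012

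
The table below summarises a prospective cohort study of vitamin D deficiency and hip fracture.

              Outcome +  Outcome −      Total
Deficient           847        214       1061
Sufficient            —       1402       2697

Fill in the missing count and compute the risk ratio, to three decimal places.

The missing cell is in the unexposed row: 2697 − 1402 = 1295.
So a = 847, b = 214, c = 1295, d = 1402.
RR = [a/(a+b)] / [c/(c+d)] = (847/1061) / (1295/2697) = 0.79830/0.48016 = 1.66257

1.663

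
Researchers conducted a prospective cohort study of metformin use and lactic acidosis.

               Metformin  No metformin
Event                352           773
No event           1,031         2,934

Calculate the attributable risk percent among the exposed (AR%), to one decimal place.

Reading the table with exposure as columns: a = 352 (Metformin, case), b = 1031 (Metformin, non-case), c = 773 (No metformin, case), d = 2934.
Risk in exposed = 352/1383 = 0.25452; risk in unexposed = 773/3707 = 0.20852.
RR = 0.25452/0.20852 = 1.22057
AR% = (RR − 1)/RR × 100 = (1.22057 − 1)/1.22057 × 100 = 18.0712%

18.1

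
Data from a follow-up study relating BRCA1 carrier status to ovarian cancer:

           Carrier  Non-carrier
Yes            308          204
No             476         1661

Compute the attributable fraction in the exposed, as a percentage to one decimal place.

Reading the table with exposure as columns: a = 308 (Carrier, case), b = 476 (Carrier, non-case), c = 204 (Non-carrier, case), d = 1661.
Risk in exposed = 308/784 = 0.39286; risk in unexposed = 204/1865 = 0.10938.
RR = 0.39286/0.10938 = 3.59156
AR% = (RR − 1)/RR × 100 = (3.59156 − 1)/3.59156 × 100 = 72.1570%

72.2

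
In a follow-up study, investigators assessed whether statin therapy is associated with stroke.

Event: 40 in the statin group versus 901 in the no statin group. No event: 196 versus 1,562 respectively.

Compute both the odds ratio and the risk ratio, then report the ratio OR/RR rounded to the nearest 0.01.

0.76

From the description: a = 40, b = 196, c = 901, d = 1562.
OR = (40·1562)/(196·901) = 62480/176596 = 0.35380
Risk in exposed = 40/236 = 0.16949; risk in unexposed = 901/2463 = 0.36581; RR = 0.46333
OR/RR = 0.35380 / 0.46333 = 0.76361
The outcome is not rare, so the OR lies further from 1 than the RR.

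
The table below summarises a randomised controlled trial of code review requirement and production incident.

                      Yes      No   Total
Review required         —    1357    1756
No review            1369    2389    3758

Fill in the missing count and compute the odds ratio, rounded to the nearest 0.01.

0.51

The missing cell is in the exposed row: 1756 − 1357 = 399.
So a = 399, b = 1357, c = 1369, d = 2389.
OR = (a·d)/(b·c) = (399 × 2389) / (1357 × 1369) = 953211 / 1857733 = 0.51310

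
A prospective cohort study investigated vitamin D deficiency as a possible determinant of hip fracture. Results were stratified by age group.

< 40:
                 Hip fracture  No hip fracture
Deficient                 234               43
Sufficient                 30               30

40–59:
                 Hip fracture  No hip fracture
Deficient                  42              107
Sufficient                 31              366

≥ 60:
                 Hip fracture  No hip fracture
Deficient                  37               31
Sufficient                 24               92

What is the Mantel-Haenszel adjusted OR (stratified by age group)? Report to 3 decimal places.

4.839

OR_MH = Σ(aᵢdᵢ/nᵢ) / Σ(bᵢcᵢ/nᵢ), where nᵢ is the stratum total.
Stratum 1 (< 40): n = 337; a·d/n = 234·30/337 = 20.8309; b·c/n = 43·30/337 = 3.8279
Stratum 2 (40–59): n = 546; a·d/n = 42·366/546 = 28.1538; b·c/n = 107·31/546 = 6.0751
Stratum 3 (≥ 60): n = 184; a·d/n = 37·92/184 = 18.5000; b·c/n = 31·24/184 = 4.0435
OR_MH = (20.8309 + 28.1538 + 18.5000) / (3.8279 + 6.0751 + 4.0435) = 67.4847 / 13.9465 = 4.83884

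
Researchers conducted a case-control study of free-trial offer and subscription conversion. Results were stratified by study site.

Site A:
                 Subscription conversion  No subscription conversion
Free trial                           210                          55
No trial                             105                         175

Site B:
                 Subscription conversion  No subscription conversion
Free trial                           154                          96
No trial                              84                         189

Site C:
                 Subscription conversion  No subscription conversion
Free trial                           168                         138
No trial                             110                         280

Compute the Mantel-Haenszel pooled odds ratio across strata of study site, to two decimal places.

3.99

OR_MH = Σ(aᵢdᵢ/nᵢ) / Σ(bᵢcᵢ/nᵢ), where nᵢ is the stratum total.
Stratum 1 (Site A): n = 545; a·d/n = 210·175/545 = 67.4312; b·c/n = 55·105/545 = 10.5963
Stratum 2 (Site B): n = 523; a·d/n = 154·189/523 = 55.6520; b·c/n = 96·84/523 = 15.4187
Stratum 3 (Site C): n = 696; a·d/n = 168·280/696 = 67.5862; b·c/n = 138·110/696 = 21.8103
OR_MH = (67.4312 + 55.6520 + 67.5862) / (10.5963 + 15.4187 + 21.8103) = 190.6694 / 47.8254 = 3.98678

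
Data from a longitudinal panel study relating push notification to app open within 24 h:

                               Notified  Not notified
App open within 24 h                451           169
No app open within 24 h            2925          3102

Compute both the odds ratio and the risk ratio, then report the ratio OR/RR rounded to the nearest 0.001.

1.095

Reading the table with exposure as columns: a = 451 (Notified, case), b = 2925 (Notified, non-case), c = 169 (Not notified, case), d = 3102.
OR = (451·3102)/(2925·169) = 1399002/494325 = 2.83013
Risk in exposed = 451/3376 = 0.13359; risk in unexposed = 169/3271 = 0.05167; RR = 2.58564
OR/RR = 2.83013 / 2.58564 = 1.09456
The outcome is not rare, so the OR lies further from 1 than the RR.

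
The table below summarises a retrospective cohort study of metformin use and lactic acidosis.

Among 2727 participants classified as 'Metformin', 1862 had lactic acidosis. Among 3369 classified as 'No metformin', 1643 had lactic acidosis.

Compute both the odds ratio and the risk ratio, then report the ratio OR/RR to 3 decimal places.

1.615

From the description: a = 1862, b = 865, c = 1643, d = 1726.
OR = (1862·1726)/(865·1643) = 3213812/1421195 = 2.26134
Risk in exposed = 1862/2727 = 0.68280; risk in unexposed = 1643/3369 = 0.48768; RR = 1.40010
OR/RR = 2.26134 / 1.40010 = 1.61513
The outcome is not rare, so the OR lies further from 1 than the RR.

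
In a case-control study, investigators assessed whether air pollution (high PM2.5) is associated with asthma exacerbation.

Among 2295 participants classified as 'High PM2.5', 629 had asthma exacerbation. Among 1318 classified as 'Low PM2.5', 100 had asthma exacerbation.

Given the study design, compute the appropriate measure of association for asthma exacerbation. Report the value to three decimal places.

4.599

From the description: a = 629, b = 1666, c = 100, d = 1218.
This is a case-control study: participants were sampled on outcome status, so risks in the source population cannot be estimated directly — relative risk is not valid here. The odds ratio is the appropriate measure.
OR = (a·d)/(b·c) = (629 × 1218) / (1666 × 100) = 766122 / 166600 = 4.59857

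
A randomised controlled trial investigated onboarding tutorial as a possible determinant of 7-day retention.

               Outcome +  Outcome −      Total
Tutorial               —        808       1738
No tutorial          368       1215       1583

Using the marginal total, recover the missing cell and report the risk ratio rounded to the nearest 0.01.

2.30

The missing cell is in the exposed row: 1738 − 808 = 930.
So a = 930, b = 808, c = 368, d = 1215.
RR = [a/(a+b)] / [c/(c+d)] = (930/1738) / (368/1583) = 0.53510/0.23247 = 2.30179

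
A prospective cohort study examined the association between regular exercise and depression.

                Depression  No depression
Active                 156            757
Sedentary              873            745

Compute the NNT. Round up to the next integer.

3

Risk in treated group = 156/913 = 0.17087; risk in control = 873/1618 = 0.53956.
Absolute risk reduction = 0.53956 − 0.17087 = 0.36869
NNT = 1 / ARR = 1 / 0.36869 = 2.712 → round up → 3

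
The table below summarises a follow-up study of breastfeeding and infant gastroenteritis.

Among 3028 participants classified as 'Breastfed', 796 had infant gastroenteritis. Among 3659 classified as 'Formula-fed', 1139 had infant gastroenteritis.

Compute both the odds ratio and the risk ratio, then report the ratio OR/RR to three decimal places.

From the description: a = 796, b = 2232, c = 1139, d = 2520.
OR = (796·2520)/(2232·1139) = 2005920/2542248 = 0.78903
Risk in exposed = 796/3028 = 0.26288; risk in unexposed = 1139/3659 = 0.31129; RR = 0.84449
OR/RR = 0.78903 / 0.84449 = 0.93433
The outcome is not rare, so the OR lies further from 1 than the RR.

0.934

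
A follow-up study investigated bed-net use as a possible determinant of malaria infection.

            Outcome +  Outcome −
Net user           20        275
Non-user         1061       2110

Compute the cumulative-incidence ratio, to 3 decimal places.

0.203

Cells: a = 20, b = 275, c = 1061, d = 2110.
Risk in exposed = 20/295 = 0.06780; risk in unexposed = 1061/3171 = 0.33459.
RR = 0.06780 / 0.33459 = 0.20262
The risk is 80% lower among the exposed than among the unexposed.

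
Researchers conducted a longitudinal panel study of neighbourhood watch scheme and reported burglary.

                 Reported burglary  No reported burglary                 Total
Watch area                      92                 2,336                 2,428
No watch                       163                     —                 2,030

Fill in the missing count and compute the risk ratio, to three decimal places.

0.472

The missing cell is in the unexposed row: 2030 − 163 = 1867.
So a = 92, b = 2336, c = 163, d = 1867.
RR = [a/(a+b)] / [c/(c+d)] = (92/2428) / (163/2030) = 0.03789/0.08030 = 0.47190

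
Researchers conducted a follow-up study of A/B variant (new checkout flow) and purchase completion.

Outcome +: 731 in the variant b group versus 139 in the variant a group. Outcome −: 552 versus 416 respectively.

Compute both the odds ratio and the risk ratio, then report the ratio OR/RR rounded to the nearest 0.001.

1.742

From the description: a = 731, b = 552, c = 139, d = 416.
OR = (731·416)/(552·139) = 304096/76728 = 3.96330
Risk in exposed = 731/1283 = 0.56976; risk in unexposed = 139/555 = 0.25045; RR = 2.27493
OR/RR = 3.96330 / 2.27493 = 1.74216
The outcome is not rare, so the OR lies further from 1 than the RR.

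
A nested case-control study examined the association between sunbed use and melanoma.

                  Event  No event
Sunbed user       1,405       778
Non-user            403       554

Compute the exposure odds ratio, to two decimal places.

2.48

Cells: a = 1405, b = 778, c = 403, d = 554.
OR = (a·d)/(b·c) = (1405 × 554) / (778 × 403) = 778370 / 313534 = 2.48257
The odds of melanoma are about 2.48 times as high in the sunbed user group.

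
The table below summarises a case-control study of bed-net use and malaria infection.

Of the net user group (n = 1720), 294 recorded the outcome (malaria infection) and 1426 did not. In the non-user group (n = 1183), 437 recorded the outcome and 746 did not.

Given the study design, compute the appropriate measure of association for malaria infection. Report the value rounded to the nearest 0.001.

0.352

From the description: a = 294, b = 1426, c = 437, d = 746.
This is a case-control study: participants were sampled on outcome status, so risks in the source population cannot be estimated directly — relative risk is not valid here. The odds ratio is the appropriate measure.
OR = (a·d)/(b·c) = (294 × 746) / (1426 × 437) = 219324 / 623162 = 0.35195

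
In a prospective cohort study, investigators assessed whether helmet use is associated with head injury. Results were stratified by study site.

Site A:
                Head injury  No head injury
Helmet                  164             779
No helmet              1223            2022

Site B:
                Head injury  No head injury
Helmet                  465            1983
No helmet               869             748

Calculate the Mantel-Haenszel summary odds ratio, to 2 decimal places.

0.25

OR_MH = Σ(aᵢdᵢ/nᵢ) / Σ(bᵢcᵢ/nᵢ), where nᵢ is the stratum total.
Stratum 1 (Site A): n = 4188; a·d/n = 164·2022/4188 = 79.1805; b·c/n = 779·1223/4188 = 227.4873
Stratum 2 (Site B): n = 4065; a·d/n = 465·748/4065 = 85.5646; b·c/n = 1983·869/4065 = 423.9181
OR_MH = (79.1805 + 85.5646) / (227.4873 + 423.9181) = 164.7451 / 651.4054 = 0.25291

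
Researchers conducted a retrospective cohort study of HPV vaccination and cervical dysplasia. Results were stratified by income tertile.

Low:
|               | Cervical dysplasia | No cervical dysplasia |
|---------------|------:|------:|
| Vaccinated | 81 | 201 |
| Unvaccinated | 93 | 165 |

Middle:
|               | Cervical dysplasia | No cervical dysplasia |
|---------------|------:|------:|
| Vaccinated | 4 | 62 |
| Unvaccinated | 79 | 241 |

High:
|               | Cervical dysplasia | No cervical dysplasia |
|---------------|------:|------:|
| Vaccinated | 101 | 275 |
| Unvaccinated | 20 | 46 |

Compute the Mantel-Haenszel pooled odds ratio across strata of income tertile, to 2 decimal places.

0.63

OR_MH = Σ(aᵢdᵢ/nᵢ) / Σ(bᵢcᵢ/nᵢ), where nᵢ is the stratum total.
Stratum 1 (Low): n = 540; a·d/n = 81·165/540 = 24.7500; b·c/n = 201·93/540 = 34.6167
Stratum 2 (Middle): n = 386; a·d/n = 4·241/386 = 2.4974; b·c/n = 62·79/386 = 12.6891
Stratum 3 (High): n = 442; a·d/n = 101·46/442 = 10.5113; b·c/n = 275·20/442 = 12.4434
OR_MH = (24.7500 + 2.4974 + 10.5113) / (34.6167 + 12.6891 + 12.4434) = 37.7587 / 59.7492 = 0.63195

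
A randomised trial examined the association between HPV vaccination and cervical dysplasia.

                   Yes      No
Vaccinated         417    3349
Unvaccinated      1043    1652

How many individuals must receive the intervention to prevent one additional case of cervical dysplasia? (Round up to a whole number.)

Risk in treated group = 417/3766 = 0.11073; risk in control = 1043/2695 = 0.38701.
Absolute risk reduction = 0.38701 − 0.11073 = 0.27629
NNT = 1 / ARR = 1 / 0.27629 = 3.619 → round up → 4

4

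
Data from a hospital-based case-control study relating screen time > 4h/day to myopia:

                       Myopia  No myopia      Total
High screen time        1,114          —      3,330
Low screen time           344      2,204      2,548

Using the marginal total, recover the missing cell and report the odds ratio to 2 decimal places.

The missing cell is in the exposed row: 3330 − 1114 = 2216.
So a = 1114, b = 2216, c = 344, d = 2204.
OR = (a·d)/(b·c) = (1114 × 2204) / (2216 × 344) = 2455256 / 762304 = 3.22084

3.22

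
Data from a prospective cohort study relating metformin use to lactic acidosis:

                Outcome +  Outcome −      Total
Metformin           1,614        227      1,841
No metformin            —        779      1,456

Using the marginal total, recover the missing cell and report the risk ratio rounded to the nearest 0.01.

1.89

The missing cell is in the unexposed row: 1456 − 779 = 677.
So a = 1614, b = 227, c = 677, d = 779.
RR = [a/(a+b)] / [c/(c+d)] = (1614/1841) / (677/1456) = 0.87670/0.46497 = 1.88548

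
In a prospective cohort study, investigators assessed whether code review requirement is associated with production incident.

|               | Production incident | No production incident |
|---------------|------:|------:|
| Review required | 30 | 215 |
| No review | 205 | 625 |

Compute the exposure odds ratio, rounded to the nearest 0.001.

Cells: a = 30, b = 215, c = 205, d = 625.
OR = (a·d)/(b·c) = (30 × 625) / (215 × 205) = 18750 / 44075 = 0.42541
Exposure is associated with lower odds of production incident (OR = 0.43 < 1).

0.425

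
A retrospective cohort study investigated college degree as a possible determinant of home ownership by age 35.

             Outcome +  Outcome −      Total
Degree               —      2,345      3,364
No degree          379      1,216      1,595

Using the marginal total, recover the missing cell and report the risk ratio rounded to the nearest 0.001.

The missing cell is in the exposed row: 3364 − 2345 = 1019.
So a = 1019, b = 2345, c = 379, d = 1216.
RR = [a/(a+b)] / [c/(c+d)] = (1019/3364) / (379/1595) = 0.30291/0.23762 = 1.27479

1.275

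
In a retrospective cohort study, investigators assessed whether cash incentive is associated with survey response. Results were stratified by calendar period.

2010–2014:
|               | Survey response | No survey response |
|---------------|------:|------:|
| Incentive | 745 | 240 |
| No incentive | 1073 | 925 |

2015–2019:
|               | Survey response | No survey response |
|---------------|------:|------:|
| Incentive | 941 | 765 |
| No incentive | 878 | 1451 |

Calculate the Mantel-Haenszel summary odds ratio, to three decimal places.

2.252

OR_MH = Σ(aᵢdᵢ/nᵢ) / Σ(bᵢcᵢ/nᵢ), where nᵢ is the stratum total.
Stratum 1 (2010–2014): n = 2983; a·d/n = 745·925/2983 = 231.0174; b·c/n = 240·1073/2983 = 86.3292
Stratum 2 (2015–2019): n = 4035; a·d/n = 941·1451/4035 = 338.3869; b·c/n = 765·878/4035 = 166.4610
OR_MH = (231.0174 + 338.3869) / (86.3292 + 166.4610) = 569.4043 / 252.7902 = 2.25248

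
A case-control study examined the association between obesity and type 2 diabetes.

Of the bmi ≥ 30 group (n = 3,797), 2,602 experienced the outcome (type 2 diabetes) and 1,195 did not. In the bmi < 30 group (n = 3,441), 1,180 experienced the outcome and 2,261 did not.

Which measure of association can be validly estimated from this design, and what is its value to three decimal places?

From the description: a = 2602, b = 1195, c = 1180, d = 2261.
This is a case-control study: participants were sampled on outcome status, so risks in the source population cannot be estimated directly — relative risk is not valid here. The odds ratio is the appropriate measure.
OR = (a·d)/(b·c) = (2602 × 2261) / (1195 × 1180) = 5883122 / 1410100 = 4.17213

4.172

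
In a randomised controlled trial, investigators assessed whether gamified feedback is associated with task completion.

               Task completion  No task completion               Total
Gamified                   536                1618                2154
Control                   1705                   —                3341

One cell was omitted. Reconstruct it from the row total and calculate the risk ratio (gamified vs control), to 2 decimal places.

0.49

The missing cell is in the unexposed row: 3341 − 1705 = 1636.
So a = 536, b = 1618, c = 1705, d = 1636.
RR = [a/(a+b)] / [c/(c+d)] = (536/2154) / (1705/3341) = 0.24884/0.51033 = 0.48761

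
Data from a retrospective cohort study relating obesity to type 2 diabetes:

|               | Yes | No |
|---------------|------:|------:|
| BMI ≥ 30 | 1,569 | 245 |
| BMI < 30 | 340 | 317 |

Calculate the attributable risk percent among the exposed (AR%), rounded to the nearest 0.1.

40.2

Cells: a = 1569, b = 245, c = 340, d = 317.
Risk in exposed = 1569/1814 = 0.86494; risk in unexposed = 340/657 = 0.51750.
RR = 0.86494/0.51750 = 1.67137
AR% = (RR − 1)/RR × 100 = (1.67137 − 1)/1.67137 × 100 = 40.1688%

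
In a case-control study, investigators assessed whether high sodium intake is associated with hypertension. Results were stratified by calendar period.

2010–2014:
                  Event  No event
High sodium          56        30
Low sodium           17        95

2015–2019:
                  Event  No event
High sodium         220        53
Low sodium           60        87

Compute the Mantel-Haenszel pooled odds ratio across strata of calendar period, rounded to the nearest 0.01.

7.14

OR_MH = Σ(aᵢdᵢ/nᵢ) / Σ(bᵢcᵢ/nᵢ), where nᵢ is the stratum total.
Stratum 1 (2010–2014): n = 198; a·d/n = 56·95/198 = 26.8687; b·c/n = 30·17/198 = 2.5758
Stratum 2 (2015–2019): n = 420; a·d/n = 220·87/420 = 45.5714; b·c/n = 53·60/420 = 7.5714
OR_MH = (26.8687 + 45.5714) / (2.5758 + 7.5714) = 72.4401 / 10.1472 = 7.13894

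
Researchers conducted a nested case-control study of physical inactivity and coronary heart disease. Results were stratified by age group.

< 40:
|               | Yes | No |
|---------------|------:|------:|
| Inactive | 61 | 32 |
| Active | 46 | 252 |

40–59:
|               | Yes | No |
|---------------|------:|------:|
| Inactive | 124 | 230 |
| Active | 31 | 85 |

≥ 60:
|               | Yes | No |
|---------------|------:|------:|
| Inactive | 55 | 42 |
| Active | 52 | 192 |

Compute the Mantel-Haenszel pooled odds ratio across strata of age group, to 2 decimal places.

OR_MH = Σ(aᵢdᵢ/nᵢ) / Σ(bᵢcᵢ/nᵢ), where nᵢ is the stratum total.
Stratum 1 (< 40): n = 391; a·d/n = 61·252/391 = 39.3146; b·c/n = 32·46/391 = 3.7647
Stratum 2 (40–59): n = 470; a·d/n = 124·85/470 = 22.4255; b·c/n = 230·31/470 = 15.1702
Stratum 3 (≥ 60): n = 341; a·d/n = 55·192/341 = 30.9677; b·c/n = 42·52/341 = 6.4047
OR_MH = (39.3146 + 22.4255 + 30.9677) / (3.7647 + 15.1702 + 6.4047) = 92.7079 / 25.3396 = 3.65861

3.66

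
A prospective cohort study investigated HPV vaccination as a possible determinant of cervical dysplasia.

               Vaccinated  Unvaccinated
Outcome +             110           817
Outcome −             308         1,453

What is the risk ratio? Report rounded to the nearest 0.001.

Reading the table with exposure as columns: a = 110 (Vaccinated, case), b = 308 (Vaccinated, non-case), c = 817 (Unvaccinated, case), d = 1453.
Risk in exposed = 110/418 = 0.26316; risk in unexposed = 817/2270 = 0.35991.
RR = 0.26316 / 0.35991 = 0.73117
The risk is 27% lower among the exposed than among the unexposed.

0.731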